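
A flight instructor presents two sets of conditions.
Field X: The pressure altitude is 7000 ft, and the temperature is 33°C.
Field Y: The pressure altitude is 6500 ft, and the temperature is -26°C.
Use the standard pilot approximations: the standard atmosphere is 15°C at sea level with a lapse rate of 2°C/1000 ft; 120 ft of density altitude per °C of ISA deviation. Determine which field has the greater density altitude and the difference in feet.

Field X: ISA temp = 1°C, deviation +32°C, DA = 7000 + 120 × 32 = 10840 ft.
Field Y: ISA temp = 2°C, deviation -28°C, DA = 6500 + 120 × (-28) = 3140 ft.
Field X is higher by 10840 − 3140 = 7700 ft.

Field X by 7700 ft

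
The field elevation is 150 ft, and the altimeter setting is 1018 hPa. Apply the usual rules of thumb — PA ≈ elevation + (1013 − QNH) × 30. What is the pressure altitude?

0 ft

Pressure correction = (1013 − 1018) × 30 = -150 ft.
Pressure altitude = 150 + (-150) = 0 ft.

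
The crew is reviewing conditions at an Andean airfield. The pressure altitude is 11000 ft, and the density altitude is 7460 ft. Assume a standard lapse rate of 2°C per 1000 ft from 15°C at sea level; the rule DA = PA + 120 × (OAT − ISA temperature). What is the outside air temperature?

Density altitude − pressure altitude = 7460 − 11000 = -3540 ft.
At 120 ft/°C that is an ISA deviation of -3540/120 = -29.5°C.
ISA temperature at 11000 ft = 15 − 2 × (11000/1000) = -7°C.
OAT = ISA + deviation = -7 + (-29.5) = -36.5°C.

-36.5°C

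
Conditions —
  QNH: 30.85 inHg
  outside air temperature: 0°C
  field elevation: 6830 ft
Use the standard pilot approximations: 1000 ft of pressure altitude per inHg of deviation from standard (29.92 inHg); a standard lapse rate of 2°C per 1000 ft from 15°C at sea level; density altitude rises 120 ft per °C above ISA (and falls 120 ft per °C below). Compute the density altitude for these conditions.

Pressure altitude = 6830 + (29.92 − 30.85) × 1000 = 6830 + (-930) = 5900 ft.
ISA temperature at 5900 ft = 15 − 2 × (5900/1000) = 3.2°C.
ISA deviation = 0 − 3.2 = -3.2°C.
Density altitude = 5900 + 120 × (-3.2) = 5516 ft.

5516 ft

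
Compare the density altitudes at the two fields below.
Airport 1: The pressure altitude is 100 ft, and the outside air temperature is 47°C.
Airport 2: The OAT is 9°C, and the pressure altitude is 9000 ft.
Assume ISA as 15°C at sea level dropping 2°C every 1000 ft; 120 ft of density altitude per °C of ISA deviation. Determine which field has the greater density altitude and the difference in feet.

Airport 1: ISA temp = 14.8°C, deviation +32.2°C, DA = 100 + 120 × 32.2 = 3964 ft.
Airport 2: ISA temp = -3°C, deviation +12°C, DA = 9000 + 120 × 12 = 10440 ft.
Airport 2 is higher by 10440 − 3964 = 6476 ft.

Airport 2 by 6476 ft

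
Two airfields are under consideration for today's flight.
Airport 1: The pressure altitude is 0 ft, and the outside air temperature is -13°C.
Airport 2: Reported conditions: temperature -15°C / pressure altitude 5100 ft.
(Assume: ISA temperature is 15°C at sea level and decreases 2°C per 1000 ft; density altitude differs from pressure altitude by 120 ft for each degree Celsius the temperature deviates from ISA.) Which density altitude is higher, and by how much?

Airport 2 by 6084 ft

Airport 1: ISA temp = 15°C, deviation -28°C, DA = 0 + 120 × (-28) = -3360 ft.
Airport 2: ISA temp = 4.8°C, deviation -19.8°C, DA = 5100 + 120 × (-19.8) = 2724 ft.
Airport 2 is higher by 2724 − (-3360) = 6084 ft.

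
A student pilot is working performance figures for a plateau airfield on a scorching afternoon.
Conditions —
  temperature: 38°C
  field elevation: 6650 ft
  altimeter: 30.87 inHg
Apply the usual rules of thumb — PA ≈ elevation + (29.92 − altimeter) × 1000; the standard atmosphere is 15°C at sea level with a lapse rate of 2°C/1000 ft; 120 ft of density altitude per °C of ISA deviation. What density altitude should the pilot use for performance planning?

Pressure altitude = 6650 + (29.92 − 30.87) × 1000 = 6650 + (-950) = 5700 ft.
ISA temperature at 5700 ft = 15 − 2 × (5700/1000) = 3.6°C.
ISA deviation = 38 − 3.6 = +34.4°C.
Density altitude = 5700 + 120 × (34.4) = 9828 ft.

9828 ft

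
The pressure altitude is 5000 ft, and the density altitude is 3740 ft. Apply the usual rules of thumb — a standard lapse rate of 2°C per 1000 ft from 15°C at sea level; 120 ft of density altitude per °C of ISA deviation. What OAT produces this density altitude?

Density altitude − pressure altitude = 3740 − 5000 = -1260 ft.
At 120 ft/°C that is an ISA deviation of -1260/120 = -10.5°C.
ISA temperature at 5000 ft = 15 − 2 × (5000/1000) = 5°C.
OAT = ISA + deviation = 5 + (-10.5) = -5.5°C.

-5.5°C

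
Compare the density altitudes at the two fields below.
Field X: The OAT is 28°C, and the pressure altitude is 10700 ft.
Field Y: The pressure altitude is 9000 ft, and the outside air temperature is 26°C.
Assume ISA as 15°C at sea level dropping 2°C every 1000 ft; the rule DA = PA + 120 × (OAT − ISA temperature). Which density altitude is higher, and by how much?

Field X: ISA temp = -6.4°C, deviation +34.4°C, DA = 10700 + 120 × 34.4 = 14828 ft.
Field Y: ISA temp = -3°C, deviation +29°C, DA = 9000 + 120 × 29 = 12480 ft.
Field X is higher by 14828 − 12480 = 2348 ft.

Field X by 2348 ft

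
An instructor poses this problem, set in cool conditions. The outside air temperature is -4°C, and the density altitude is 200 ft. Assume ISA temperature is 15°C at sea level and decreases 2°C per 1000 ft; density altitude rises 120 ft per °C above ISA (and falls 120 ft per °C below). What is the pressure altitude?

2000 ft

DA = PA + 120 × (OAT − (15 − 2·PA/1000)) = PA + 120·OAT − 1800 + 0.24·PA = 1.24·PA + 120·OAT − 1800.
So 1.24·PA = 200 − 120 × (-4) + 1800 = 2480.
PA = 2480 / 1.24 = 2000 ft.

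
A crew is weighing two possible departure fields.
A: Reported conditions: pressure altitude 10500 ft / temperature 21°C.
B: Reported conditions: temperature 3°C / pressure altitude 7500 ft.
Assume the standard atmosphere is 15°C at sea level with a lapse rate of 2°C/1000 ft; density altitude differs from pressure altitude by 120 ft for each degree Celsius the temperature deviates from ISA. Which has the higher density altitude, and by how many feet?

A: ISA temp = -6°C, deviation +27°C, DA = 10500 + 120 × 27 = 13740 ft.
B: ISA temp = 0°C, deviation +3°C, DA = 7500 + 120 × 3 = 7860 ft.
A is higher by 13740 − 7860 = 5880 ft.

A by 5880 ft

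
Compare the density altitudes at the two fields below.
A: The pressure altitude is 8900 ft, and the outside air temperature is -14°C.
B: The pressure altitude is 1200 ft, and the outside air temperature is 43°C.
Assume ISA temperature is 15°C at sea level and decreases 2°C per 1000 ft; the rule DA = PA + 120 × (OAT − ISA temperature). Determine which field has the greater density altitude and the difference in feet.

A by 2708 ft

A: ISA temp = -2.8°C, deviation -11.2°C, DA = 8900 + 120 × (-11.2) = 7556 ft.
B: ISA temp = 12.6°C, deviation +30.4°C, DA = 1200 + 120 × 30.4 = 4848 ft.
A is higher by 7556 − 4848 = 2708 ft.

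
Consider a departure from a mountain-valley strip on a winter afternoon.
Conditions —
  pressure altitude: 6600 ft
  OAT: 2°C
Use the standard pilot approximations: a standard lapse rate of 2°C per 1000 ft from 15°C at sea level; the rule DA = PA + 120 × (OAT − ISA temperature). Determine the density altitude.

ISA temperature at 6600 ft = 15 − 2 × (6600/1000) = 1.8°C.
ISA deviation = 2 − 1.8 = +0.2°C.
Density altitude = 6600 + 120 × (0.2) = 6600 + (+24) = 6624 ft.

6624 ft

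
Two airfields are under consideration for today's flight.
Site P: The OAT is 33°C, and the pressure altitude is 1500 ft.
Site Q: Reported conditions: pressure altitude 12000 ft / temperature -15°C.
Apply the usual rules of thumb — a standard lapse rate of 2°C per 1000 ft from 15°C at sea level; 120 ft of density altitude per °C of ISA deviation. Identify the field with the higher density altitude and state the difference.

Site Q by 7260 ft

Site P: ISA temp = 12°C, deviation +21°C, DA = 1500 + 120 × 21 = 4020 ft.
Site Q: ISA temp = -9°C, deviation -6°C, DA = 12000 + 120 × (-6) = 11280 ft.
Site Q is higher by 11280 − 4020 = 7260 ft.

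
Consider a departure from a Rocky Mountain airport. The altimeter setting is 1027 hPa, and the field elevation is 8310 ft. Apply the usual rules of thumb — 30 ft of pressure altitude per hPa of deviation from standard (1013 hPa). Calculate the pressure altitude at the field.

7890 ft

Pressure correction = (1013 − 1027) × 30 = -420 ft.
Pressure altitude = 8310 + (-420) = 7890 ft.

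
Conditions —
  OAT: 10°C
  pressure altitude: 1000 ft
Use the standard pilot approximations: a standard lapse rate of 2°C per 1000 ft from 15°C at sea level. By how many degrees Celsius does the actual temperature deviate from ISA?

ISA temperature at 1000 ft = 15 − 2 × (1000/1000) = 13°C.
Deviation = OAT − ISA = 10 − 13 = -3°C.

ISA-3°C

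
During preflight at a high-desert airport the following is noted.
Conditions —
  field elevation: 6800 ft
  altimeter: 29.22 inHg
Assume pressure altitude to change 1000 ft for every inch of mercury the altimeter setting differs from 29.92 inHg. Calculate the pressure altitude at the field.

Pressure correction = (29.92 − 29.22) × 1000 = +700 ft.
Pressure altitude = 6800 + (+700) = 7500 ft.

7500 ft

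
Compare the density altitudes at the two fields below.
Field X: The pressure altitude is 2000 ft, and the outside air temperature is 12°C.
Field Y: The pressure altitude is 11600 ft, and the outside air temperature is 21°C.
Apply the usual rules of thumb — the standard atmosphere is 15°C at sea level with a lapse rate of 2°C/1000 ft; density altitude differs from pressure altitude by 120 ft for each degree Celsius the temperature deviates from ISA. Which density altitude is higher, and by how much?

Field X: ISA temp = 11°C, deviation +1°C, DA = 2000 + 120 × 1 = 2120 ft.
Field Y: ISA temp = -8.2°C, deviation +29.2°C, DA = 11600 + 120 × 29.2 = 15104 ft.
Field Y is higher by 15104 − 2120 = 12984 ft.

Field Y by 12984 ft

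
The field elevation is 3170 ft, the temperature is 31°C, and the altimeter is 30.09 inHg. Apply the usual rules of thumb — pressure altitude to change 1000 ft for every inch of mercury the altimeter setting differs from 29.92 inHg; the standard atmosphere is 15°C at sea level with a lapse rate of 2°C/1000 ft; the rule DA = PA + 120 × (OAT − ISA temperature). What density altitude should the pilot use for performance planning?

Pressure altitude = 3170 + (29.92 − 30.09) × 1000 = 3170 + (-170) = 3000 ft.
ISA temperature at 3000 ft = 15 − 2 × (3000/1000) = 9°C.
ISA deviation = 31 − 9 = +22°C.
Density altitude = 3000 + 120 × (22) = 5640 ft.

5640 ft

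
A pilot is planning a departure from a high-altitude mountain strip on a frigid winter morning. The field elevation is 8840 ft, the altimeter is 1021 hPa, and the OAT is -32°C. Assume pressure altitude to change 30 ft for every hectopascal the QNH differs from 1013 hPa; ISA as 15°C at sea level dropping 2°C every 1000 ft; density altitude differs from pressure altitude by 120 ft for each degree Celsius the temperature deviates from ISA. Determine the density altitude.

Pressure altitude = 8840 + (1013 − 1021) × 30 = 8840 + (-240) = 8600 ft.
ISA temperature at 8600 ft = 15 − 2 × (8600/1000) = -2.2°C.
ISA deviation = -32 − (-2.2) = -29.8°C.
Density altitude = 8600 + 120 × (-29.8) = 5024 ft.

5024 ft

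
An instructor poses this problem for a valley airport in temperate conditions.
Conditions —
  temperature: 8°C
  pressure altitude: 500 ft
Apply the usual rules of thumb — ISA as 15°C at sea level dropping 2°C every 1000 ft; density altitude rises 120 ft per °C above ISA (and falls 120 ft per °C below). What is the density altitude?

ISA temperature at 500 ft = 15 − 2 × (500/1000) = 14°C.
ISA deviation = 8 − 14 = -6°C.
Density altitude = 500 + 120 × (-6) = 500 + (-720) = -220 ft.

-220 ft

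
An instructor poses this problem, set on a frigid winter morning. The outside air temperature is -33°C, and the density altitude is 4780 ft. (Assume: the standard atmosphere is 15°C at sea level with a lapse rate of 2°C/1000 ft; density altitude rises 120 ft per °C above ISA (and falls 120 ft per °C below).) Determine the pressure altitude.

DA = PA + 120 × (OAT − (15 − 2·PA/1000)) = PA + 120·OAT − 1800 + 0.24·PA = 1.24·PA + 120·OAT − 1800.
So 1.24·PA = 4780 − 120 × (-33) + 1800 = 10540.
PA = 10540 / 1.24 = 8500 ft.

8500 ft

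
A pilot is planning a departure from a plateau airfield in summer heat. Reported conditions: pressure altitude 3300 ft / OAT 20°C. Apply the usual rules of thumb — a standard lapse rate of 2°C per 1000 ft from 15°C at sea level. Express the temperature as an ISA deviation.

ISA+11.6°C

ISA temperature at 3300 ft = 15 − 2 × (3300/1000) = 8.4°C.
Deviation = OAT − ISA = 20 − 8.4 = +11.6°C.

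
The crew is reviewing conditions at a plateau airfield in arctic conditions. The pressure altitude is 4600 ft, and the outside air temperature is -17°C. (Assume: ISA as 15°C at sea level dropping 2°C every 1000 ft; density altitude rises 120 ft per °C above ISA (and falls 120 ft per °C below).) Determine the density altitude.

1864 ft

ISA temperature at 4600 ft = 15 − 2 × (4600/1000) = 5.8°C.
ISA deviation = -17 − 5.8 = -22.8°C.
Density altitude = 4600 + 120 × (-22.8) = 4600 + (-2736) = 1864 ft.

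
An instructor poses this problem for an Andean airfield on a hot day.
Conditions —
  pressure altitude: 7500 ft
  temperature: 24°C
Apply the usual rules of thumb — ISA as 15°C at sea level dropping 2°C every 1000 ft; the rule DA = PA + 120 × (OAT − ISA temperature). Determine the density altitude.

ISA temperature at 7500 ft = 15 − 2 × (7500/1000) = 0°C.
ISA deviation = 24 − 0 = +24°C.
Density altitude = 7500 + 120 × (24) = 7500 + (+2880) = 10380 ft.

10380 ft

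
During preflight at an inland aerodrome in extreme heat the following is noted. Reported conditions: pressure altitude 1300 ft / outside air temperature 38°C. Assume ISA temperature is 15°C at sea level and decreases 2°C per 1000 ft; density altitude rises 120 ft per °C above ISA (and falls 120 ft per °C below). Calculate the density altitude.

ISA temperature at 1300 ft = 15 − 2 × (1300/1000) = 12.4°C.
ISA deviation = 38 − 12.4 = +25.6°C.
Density altitude = 1300 + 120 × (25.6) = 1300 + (+3072) = 4372 ft.

4372 ft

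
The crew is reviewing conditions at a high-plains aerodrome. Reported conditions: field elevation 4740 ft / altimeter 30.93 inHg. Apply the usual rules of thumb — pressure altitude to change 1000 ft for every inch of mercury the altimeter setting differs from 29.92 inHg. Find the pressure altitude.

3730 ft

Pressure correction = (29.92 − 30.93) × 1000 = -1010 ft.
Pressure altitude = 4740 + (-1010) = 3730 ft.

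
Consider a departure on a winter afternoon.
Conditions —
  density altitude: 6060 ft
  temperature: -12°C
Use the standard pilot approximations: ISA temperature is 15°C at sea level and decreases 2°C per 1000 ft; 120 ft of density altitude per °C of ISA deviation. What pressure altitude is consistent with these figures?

7500 ft

DA = PA + 120 × (OAT − (15 − 2·PA/1000)) = PA + 120·OAT − 1800 + 0.24·PA = 1.24·PA + 120·OAT − 1800.
So 1.24·PA = 6060 − 120 × (-12) + 1800 = 9300.
PA = 9300 / 1.24 = 7500 ft.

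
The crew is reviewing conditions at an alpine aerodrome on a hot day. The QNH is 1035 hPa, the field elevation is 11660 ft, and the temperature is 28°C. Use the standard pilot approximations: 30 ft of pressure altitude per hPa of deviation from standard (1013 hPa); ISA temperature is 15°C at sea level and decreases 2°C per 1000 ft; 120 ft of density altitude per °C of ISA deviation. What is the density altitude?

15200 ft

Pressure altitude = 11660 + (1013 − 1035) × 30 = 11660 + (-660) = 11000 ft.
ISA temperature at 11000 ft = 15 − 2 × (11000/1000) = -7°C.
ISA deviation = 28 − (-7) = +35°C.
Density altitude = 11000 + 120 × (35) = 15200 ft.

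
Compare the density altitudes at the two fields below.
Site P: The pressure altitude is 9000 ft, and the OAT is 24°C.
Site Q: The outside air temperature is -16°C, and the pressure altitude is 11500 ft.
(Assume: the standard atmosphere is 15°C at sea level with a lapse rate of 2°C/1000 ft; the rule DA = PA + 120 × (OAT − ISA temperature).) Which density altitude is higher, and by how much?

Site P by 1700 ft

Site P: ISA temp = -3°C, deviation +27°C, DA = 9000 + 120 × 27 = 12240 ft.
Site Q: ISA temp = -8°C, deviation -8°C, DA = 11500 + 120 × (-8) = 10540 ft.
Site P is higher by 12240 − 10540 = 1700 ft.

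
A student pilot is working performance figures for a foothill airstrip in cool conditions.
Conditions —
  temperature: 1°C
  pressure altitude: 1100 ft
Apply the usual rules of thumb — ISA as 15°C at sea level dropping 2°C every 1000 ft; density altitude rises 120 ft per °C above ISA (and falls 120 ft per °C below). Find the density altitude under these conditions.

-316 ft

ISA temperature at 1100 ft = 15 − 2 × (1100/1000) = 12.8°C.
ISA deviation = 1 − 12.8 = -11.8°C.
Density altitude = 1100 + 120 × (-11.8) = 1100 + (-1416) = -316 ft.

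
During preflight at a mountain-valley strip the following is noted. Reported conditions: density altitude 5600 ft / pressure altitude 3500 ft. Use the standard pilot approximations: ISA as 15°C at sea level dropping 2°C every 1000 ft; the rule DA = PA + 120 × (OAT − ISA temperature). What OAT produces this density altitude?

Density altitude − pressure altitude = 5600 − 3500 = +2100 ft.
At 120 ft/°C that is an ISA deviation of 2100/120 = +17.5°C.
ISA temperature at 3500 ft = 15 − 2 × (3500/1000) = 8°C.
OAT = ISA + deviation = 8 + (+17.5) = 25.5°C.

25.5°C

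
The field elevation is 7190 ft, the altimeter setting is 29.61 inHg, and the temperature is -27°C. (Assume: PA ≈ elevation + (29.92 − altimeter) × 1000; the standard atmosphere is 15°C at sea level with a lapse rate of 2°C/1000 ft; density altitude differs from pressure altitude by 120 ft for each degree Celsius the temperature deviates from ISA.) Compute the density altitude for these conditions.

4260 ft

Pressure altitude = 7190 + (29.92 − 29.61) × 1000 = 7190 + (+310) = 7500 ft.
ISA temperature at 7500 ft = 15 − 2 × (7500/1000) = 0°C.
ISA deviation = -27 − 0 = -27°C.
Density altitude = 7500 + 120 × (-27) = 4260 ft.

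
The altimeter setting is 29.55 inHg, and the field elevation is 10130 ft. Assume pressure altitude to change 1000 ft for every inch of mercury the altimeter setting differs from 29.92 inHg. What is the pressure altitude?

10500 ft

Pressure correction = (29.92 − 29.55) × 1000 = +370 ft.
Pressure altitude = 10130 + (+370) = 10500 ft.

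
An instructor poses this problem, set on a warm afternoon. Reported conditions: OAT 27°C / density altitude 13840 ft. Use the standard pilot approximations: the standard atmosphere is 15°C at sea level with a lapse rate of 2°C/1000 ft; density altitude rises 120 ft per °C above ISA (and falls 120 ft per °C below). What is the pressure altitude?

DA = PA + 120 × (OAT − (15 − 2·PA/1000)) = PA + 120·OAT − 1800 + 0.24·PA = 1.24·PA + 120·OAT − 1800.
So 1.24·PA = 13840 − 120 × 27 + 1800 = 12400.
PA = 12400 / 1.24 = 10000 ft.

10000 ft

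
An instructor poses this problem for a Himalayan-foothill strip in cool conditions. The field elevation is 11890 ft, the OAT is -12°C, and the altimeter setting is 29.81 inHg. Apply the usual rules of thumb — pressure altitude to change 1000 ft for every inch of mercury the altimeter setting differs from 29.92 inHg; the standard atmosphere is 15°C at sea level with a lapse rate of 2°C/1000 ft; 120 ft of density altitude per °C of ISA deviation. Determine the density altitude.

Pressure altitude = 11890 + (29.92 − 29.81) × 1000 = 11890 + (+110) = 12000 ft.
ISA temperature at 12000 ft = 15 − 2 × (12000/1000) = -9°C.
ISA deviation = -12 − (-9) = -3°C.
Density altitude = 12000 + 120 × (-3) = 11640 ft.

11640 ft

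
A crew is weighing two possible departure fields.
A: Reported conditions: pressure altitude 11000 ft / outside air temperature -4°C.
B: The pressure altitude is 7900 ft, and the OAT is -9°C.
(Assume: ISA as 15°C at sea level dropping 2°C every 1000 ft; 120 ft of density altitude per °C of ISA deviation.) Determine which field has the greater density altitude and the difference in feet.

A by 4444 ft

A: ISA temp = -7°C, deviation +3°C, DA = 11000 + 120 × 3 = 11360 ft.
B: ISA temp = -0.8°C, deviation -8.2°C, DA = 7900 + 120 × (-8.2) = 6916 ft.
A is higher by 11360 − 6916 = 4444 ft.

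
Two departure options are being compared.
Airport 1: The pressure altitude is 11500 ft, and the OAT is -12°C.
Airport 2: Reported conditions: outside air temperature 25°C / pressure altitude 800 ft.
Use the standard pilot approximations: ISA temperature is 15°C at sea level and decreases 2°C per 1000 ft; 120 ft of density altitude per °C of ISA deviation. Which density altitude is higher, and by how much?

Airport 1 by 8828 ft

Airport 1: ISA temp = -8°C, deviation -4°C, DA = 11500 + 120 × (-4) = 11020 ft.
Airport 2: ISA temp = 13.4°C, deviation +11.6°C, DA = 800 + 120 × 11.6 = 2192 ft.
Airport 1 is higher by 11020 − 2192 = 8828 ft.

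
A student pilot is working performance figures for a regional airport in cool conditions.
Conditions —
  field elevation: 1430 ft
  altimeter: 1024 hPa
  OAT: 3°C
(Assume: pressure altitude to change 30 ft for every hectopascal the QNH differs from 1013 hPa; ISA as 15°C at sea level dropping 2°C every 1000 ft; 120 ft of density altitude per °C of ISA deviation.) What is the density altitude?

-76 ft

Pressure altitude = 1430 + (1013 − 1024) × 30 = 1430 + (-330) = 1100 ft.
ISA temperature at 1100 ft = 15 − 2 × (1100/1000) = 12.8°C.
ISA deviation = 3 − 12.8 = -9.8°C.
Density altitude = 1100 + 120 × (-9.8) = -76 ft.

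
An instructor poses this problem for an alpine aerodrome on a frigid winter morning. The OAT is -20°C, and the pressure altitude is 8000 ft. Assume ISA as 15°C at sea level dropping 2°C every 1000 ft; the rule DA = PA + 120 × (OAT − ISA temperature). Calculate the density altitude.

5720 ft

ISA temperature at 8000 ft = 15 − 2 × (8000/1000) = -1°C.
ISA deviation = -20 − (-1) = -19°C.
Density altitude = 8000 + 120 × (-19) = 8000 + (-2280) = 5720 ft.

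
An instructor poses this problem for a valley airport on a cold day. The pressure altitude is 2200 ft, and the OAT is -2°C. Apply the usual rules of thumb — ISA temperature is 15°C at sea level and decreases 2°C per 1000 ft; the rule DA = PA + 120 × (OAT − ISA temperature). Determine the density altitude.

ISA temperature at 2200 ft = 15 − 2 × (2200/1000) = 10.6°C.
ISA deviation = -2 − 10.6 = -12.6°C.
Density altitude = 2200 + 120 × (-12.6) = 2200 + (-1512) = 688 ft.

688 ft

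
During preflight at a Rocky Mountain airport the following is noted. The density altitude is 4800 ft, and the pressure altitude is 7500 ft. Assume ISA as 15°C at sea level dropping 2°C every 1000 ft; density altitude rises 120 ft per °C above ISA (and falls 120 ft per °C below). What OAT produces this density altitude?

Density altitude − pressure altitude = 4800 − 7500 = -2700 ft.
At 120 ft/°C that is an ISA deviation of -2700/120 = -22.5°C.
ISA temperature at 7500 ft = 15 − 2 × (7500/1000) = 0°C.
OAT = ISA + deviation = 0 + (-22.5) = -22.5°C.

-22.5°C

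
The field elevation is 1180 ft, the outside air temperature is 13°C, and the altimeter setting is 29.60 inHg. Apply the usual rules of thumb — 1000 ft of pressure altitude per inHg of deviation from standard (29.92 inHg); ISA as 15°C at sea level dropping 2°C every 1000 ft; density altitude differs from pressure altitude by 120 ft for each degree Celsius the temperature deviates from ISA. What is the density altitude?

1620 ft

Pressure altitude = 1180 + (29.92 − 29.60) × 1000 = 1180 + (+320) = 1500 ft.
ISA temperature at 1500 ft = 15 − 2 × (1500/1000) = 12°C.
ISA deviation = 13 − 12 = +1°C.
Density altitude = 1500 + 120 × (1) = 1620 ft.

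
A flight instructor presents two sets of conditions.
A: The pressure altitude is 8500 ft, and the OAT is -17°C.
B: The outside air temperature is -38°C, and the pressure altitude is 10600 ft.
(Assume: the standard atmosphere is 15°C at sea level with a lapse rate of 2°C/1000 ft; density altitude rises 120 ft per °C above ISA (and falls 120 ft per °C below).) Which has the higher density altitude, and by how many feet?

A: ISA temp = -2°C, deviation -15°C, DA = 8500 + 120 × (-15) = 6700 ft.
B: ISA temp = -6.2°C, deviation -31.8°C, DA = 10600 + 120 × (-31.8) = 6784 ft.
B is higher by 6784 − 6700 = 84 ft.

B by 84 ft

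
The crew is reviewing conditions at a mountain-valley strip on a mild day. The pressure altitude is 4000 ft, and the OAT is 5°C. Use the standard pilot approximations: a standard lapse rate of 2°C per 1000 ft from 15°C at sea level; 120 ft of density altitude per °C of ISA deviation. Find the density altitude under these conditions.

ISA temperature at 4000 ft = 15 − 2 × (4000/1000) = 7°C.
ISA deviation = 5 − 7 = -2°C.
Density altitude = 4000 + 120 × (-2) = 4000 + (-240) = 3760 ft.

3760 ft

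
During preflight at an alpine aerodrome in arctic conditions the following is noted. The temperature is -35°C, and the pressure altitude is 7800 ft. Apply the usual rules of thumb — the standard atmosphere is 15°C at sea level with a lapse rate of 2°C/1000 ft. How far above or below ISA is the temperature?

ISA temperature at 7800 ft = 15 − 2 × (7800/1000) = -0.6°C.
Deviation = OAT − ISA = -35 − (-0.6) = -34.4°C.

ISA-34.4°C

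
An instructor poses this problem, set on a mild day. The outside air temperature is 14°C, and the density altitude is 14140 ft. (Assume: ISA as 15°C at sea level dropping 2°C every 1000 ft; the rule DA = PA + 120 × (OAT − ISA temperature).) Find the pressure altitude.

11500 ft

DA = PA + 120 × (OAT − (15 − 2·PA/1000)) = PA + 120·OAT − 1800 + 0.24·PA = 1.24·PA + 120·OAT − 1800.
So 1.24·PA = 14140 − 120 × 14 + 1800 = 14260.
PA = 14260 / 1.24 = 11500 ft.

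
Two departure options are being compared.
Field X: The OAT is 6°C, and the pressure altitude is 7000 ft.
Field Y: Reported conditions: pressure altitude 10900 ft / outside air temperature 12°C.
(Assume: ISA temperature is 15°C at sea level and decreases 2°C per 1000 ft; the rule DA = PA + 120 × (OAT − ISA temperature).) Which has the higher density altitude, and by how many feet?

Field X: ISA temp = 1°C, deviation +5°C, DA = 7000 + 120 × 5 = 7600 ft.
Field Y: ISA temp = -6.8°C, deviation +18.8°C, DA = 10900 + 120 × 18.8 = 13156 ft.
Field Y is higher by 13156 − 7600 = 5556 ft.

Field Y by 5556 ft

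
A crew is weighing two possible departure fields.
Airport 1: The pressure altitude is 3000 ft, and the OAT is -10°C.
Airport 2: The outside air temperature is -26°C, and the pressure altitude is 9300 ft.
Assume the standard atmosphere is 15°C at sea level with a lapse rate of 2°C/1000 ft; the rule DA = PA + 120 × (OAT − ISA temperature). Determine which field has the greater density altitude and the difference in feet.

Airport 1: ISA temp = 9°C, deviation -19°C, DA = 3000 + 120 × (-19) = 720 ft.
Airport 2: ISA temp = -3.6°C, deviation -22.4°C, DA = 9300 + 120 × (-22.4) = 6612 ft.
Airport 2 is higher by 6612 − 720 = 5892 ft.

Airport 2 by 5892 ft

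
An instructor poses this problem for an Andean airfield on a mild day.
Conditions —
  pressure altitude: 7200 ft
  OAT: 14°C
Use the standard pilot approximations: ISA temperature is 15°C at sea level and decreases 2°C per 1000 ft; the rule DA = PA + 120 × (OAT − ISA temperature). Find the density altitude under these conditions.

8808 ft

ISA temperature at 7200 ft = 15 − 2 × (7200/1000) = 0.6°C.
ISA deviation = 14 − 0.6 = +13.4°C.
Density altitude = 7200 + 120 × (13.4) = 7200 + (+1608) = 8808 ft.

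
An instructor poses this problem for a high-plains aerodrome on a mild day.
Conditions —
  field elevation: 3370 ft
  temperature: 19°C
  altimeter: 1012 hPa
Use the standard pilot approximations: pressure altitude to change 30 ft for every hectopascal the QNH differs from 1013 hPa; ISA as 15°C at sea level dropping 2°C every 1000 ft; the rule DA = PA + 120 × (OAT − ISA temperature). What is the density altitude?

Pressure altitude = 3370 + (1013 − 1012) × 30 = 3370 + (+30) = 3400 ft.
ISA temperature at 3400 ft = 15 − 2 × (3400/1000) = 8.2°C.
ISA deviation = 19 − 8.2 = +10.8°C.
Density altitude = 3400 + 120 × (10.8) = 4696 ft.

4696 ft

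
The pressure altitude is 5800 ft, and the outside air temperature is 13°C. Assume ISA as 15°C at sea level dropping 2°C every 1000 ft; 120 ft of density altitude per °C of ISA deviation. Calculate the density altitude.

6952 ft

ISA temperature at 5800 ft = 15 − 2 × (5800/1000) = 3.4°C.
ISA deviation = 13 − 3.4 = +9.6°C.
Density altitude = 5800 + 120 × (9.6) = 5800 + (+1152) = 6952 ft.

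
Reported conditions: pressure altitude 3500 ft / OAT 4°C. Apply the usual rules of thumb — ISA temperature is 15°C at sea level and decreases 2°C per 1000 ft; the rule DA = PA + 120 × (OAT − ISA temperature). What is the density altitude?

ISA temperature at 3500 ft = 15 − 2 × (3500/1000) = 8°C.
ISA deviation = 4 − 8 = -4°C.
Density altitude = 3500 + 120 × (-4) = 3500 + (-480) = 3020 ft.

3020 ft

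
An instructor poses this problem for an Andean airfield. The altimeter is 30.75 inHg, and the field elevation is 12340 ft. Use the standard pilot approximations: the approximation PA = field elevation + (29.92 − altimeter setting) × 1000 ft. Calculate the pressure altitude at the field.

Pressure correction = (29.92 − 30.75) × 1000 = -830 ft.
Pressure altitude = 12340 + (-830) = 11510 ft.

11510 ft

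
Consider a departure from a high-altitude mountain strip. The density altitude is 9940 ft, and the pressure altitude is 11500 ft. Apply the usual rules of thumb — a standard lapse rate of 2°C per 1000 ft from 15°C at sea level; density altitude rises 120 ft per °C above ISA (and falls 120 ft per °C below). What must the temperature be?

-21°C

Density altitude − pressure altitude = 9940 − 11500 = -1560 ft.
At 120 ft/°C that is an ISA deviation of -1560/120 = -13°C.
ISA temperature at 11500 ft = 15 − 2 × (11500/1000) = -8°C.
OAT = ISA + deviation = -8 + (-13) = -21°C.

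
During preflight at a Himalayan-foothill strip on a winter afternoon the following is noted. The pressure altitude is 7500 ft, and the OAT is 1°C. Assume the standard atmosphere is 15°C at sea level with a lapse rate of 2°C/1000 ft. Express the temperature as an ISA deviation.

ISA+1°C

ISA temperature at 7500 ft = 15 − 2 × (7500/1000) = 0°C.
Deviation = OAT − ISA = 1 − 0 = +1°C.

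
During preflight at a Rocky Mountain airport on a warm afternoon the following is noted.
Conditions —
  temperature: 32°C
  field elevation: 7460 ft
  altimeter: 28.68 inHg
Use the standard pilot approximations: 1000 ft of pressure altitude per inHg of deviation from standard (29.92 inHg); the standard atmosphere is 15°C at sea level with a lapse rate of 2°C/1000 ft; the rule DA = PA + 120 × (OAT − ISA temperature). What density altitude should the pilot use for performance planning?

Pressure altitude = 7460 + (29.92 − 28.68) × 1000 = 7460 + (+1240) = 8700 ft.
ISA temperature at 8700 ft = 15 − 2 × (8700/1000) = -2.4°C.
ISA deviation = 32 − (-2.4) = +34.4°C.
Density altitude = 8700 + 120 × (34.4) = 12828 ft.

12828 ft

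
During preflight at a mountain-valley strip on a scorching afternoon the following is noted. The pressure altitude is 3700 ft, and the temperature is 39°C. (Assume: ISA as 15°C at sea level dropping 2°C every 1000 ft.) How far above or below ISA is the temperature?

ISA+31.4°C

ISA temperature at 3700 ft = 15 − 2 × (3700/1000) = 7.6°C.
Deviation = OAT − ISA = 39 − 7.6 = +31.4°C.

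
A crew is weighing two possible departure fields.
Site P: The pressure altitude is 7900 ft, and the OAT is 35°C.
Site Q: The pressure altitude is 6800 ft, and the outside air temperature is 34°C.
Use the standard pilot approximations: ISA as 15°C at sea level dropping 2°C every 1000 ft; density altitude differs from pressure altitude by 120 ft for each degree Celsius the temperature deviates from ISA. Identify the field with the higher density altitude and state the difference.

Site P by 1484 ft

Site P: ISA temp = -0.8°C, deviation +35.8°C, DA = 7900 + 120 × 35.8 = 12196 ft.
Site Q: ISA temp = 1.4°C, deviation +32.6°C, DA = 6800 + 120 × 32.6 = 10712 ft.
Site P is higher by 12196 − 10712 = 1484 ft.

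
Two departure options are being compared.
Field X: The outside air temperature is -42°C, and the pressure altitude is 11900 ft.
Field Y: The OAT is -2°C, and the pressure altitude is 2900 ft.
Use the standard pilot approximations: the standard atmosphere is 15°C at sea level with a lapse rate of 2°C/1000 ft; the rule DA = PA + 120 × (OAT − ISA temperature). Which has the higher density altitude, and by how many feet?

Field X: ISA temp = -8.8°C, deviation -33.2°C, DA = 11900 + 120 × (-33.2) = 7916 ft.
Field Y: ISA temp = 9.2°C, deviation -11.2°C, DA = 2900 + 120 × (-11.2) = 1556 ft.
Field X is higher by 7916 − 1556 = 6360 ft.

Field X by 6360 ft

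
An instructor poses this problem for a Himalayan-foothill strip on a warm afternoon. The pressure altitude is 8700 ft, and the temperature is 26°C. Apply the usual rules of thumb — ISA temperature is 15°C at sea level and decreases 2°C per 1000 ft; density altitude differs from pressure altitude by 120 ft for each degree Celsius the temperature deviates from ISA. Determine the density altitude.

ISA temperature at 8700 ft = 15 − 2 × (8700/1000) = -2.4°C.
ISA deviation = 26 − (-2.4) = +28.4°C.
Density altitude = 8700 + 120 × (28.4) = 8700 + (+3408) = 12108 ft.

12108 ft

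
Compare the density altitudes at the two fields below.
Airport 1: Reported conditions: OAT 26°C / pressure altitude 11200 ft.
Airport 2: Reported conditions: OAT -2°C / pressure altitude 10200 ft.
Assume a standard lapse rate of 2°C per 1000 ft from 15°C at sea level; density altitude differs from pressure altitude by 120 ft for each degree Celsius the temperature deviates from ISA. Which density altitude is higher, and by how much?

Airport 1 by 4600 ft

Airport 1: ISA temp = -7.4°C, deviation +33.4°C, DA = 11200 + 120 × 33.4 = 15208 ft.
Airport 2: ISA temp = -5.4°C, deviation +3.4°C, DA = 10200 + 120 × 3.4 = 10608 ft.
Airport 1 is higher by 15208 − 10608 = 4600 ft.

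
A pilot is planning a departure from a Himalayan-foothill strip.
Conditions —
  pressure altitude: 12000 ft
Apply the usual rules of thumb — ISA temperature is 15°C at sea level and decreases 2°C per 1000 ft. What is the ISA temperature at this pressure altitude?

ISA temperature = 15 − 2 × (12000/1000) = 15 − 24 = -9°C.

-9°C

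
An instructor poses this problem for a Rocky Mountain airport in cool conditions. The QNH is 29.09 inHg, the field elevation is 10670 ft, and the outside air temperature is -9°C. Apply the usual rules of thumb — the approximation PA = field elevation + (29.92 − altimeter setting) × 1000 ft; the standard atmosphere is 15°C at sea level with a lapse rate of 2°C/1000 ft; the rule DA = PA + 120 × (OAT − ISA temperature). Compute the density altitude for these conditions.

11380 ft

Pressure altitude = 10670 + (29.92 − 29.09) × 1000 = 10670 + (+830) = 11500 ft.
ISA temperature at 11500 ft = 15 − 2 × (11500/1000) = -8°C.
ISA deviation = -9 − (-8) = -1°C.
Density altitude = 11500 + 120 × (-1) = 11380 ft.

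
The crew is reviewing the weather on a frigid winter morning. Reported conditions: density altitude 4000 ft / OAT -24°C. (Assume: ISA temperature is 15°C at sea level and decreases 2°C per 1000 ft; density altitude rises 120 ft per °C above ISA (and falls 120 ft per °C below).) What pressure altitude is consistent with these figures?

DA = PA + 120 × (OAT − (15 − 2·PA/1000)) = PA + 120·OAT − 1800 + 0.24·PA = 1.24·PA + 120·OAT − 1800.
So 1.24·PA = 4000 − 120 × (-24) + 1800 = 8680.
PA = 8680 / 1.24 = 7000 ft.

7000 ft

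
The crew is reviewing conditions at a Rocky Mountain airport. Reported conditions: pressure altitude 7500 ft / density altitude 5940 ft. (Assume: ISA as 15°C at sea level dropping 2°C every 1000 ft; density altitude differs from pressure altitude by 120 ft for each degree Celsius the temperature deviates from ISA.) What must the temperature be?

Density altitude − pressure altitude = 5940 − 7500 = -1560 ft.
At 120 ft/°C that is an ISA deviation of -1560/120 = -13°C.
ISA temperature at 7500 ft = 15 − 2 × (7500/1000) = 0°C.
OAT = ISA + deviation = 0 + (-13) = -13°C.

-13°C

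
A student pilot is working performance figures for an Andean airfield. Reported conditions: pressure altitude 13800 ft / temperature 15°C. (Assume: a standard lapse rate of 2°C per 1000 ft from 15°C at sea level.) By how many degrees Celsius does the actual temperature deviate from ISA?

ISA temperature at 13800 ft = 15 − 2 × (13800/1000) = -12.6°C.
Deviation = OAT − ISA = 15 − (-12.6) = +27.6°C.

ISA+27.6°C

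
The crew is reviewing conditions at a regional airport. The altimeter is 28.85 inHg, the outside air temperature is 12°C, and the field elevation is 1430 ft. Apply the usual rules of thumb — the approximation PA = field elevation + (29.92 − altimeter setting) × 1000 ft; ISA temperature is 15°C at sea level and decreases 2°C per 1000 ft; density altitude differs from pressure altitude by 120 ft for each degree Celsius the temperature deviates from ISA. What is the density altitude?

Pressure altitude = 1430 + (29.92 − 28.85) × 1000 = 1430 + (+1070) = 2500 ft.
ISA temperature at 2500 ft = 15 − 2 × (2500/1000) = 10°C.
ISA deviation = 12 − 10 = +2°C.
Density altitude = 2500 + 120 × (2) = 2740 ft.

2740 ft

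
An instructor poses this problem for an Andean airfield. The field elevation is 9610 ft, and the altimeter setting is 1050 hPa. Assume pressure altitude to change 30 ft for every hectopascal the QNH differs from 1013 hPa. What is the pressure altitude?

Pressure correction = (1013 − 1050) × 30 = -1110 ft.
Pressure altitude = 9610 + (-1110) = 8500 ft.

8500 ft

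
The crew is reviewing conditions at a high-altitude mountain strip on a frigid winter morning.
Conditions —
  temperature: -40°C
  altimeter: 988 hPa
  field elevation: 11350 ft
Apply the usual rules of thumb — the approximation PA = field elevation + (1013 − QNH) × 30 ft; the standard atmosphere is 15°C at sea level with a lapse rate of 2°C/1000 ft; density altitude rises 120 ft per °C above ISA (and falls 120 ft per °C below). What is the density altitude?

8404 ft

Pressure altitude = 11350 + (1013 − 988) × 30 = 11350 + (+750) = 12100 ft.
ISA temperature at 12100 ft = 15 − 2 × (12100/1000) = -9.2°C.
ISA deviation = -40 − (-9.2) = -30.8°C.
Density altitude = 12100 + 120 × (-30.8) = 8404 ft.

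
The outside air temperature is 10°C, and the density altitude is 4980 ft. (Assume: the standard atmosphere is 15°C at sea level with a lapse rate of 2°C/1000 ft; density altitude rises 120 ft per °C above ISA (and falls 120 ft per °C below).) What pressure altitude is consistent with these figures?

4500 ft

DA = PA + 120 × (OAT − (15 − 2·PA/1000)) = PA + 120·OAT − 1800 + 0.24·PA = 1.24·PA + 120·OAT − 1800.
So 1.24·PA = 4980 − 120 × 10 + 1800 = 5580.
PA = 5580 / 1.24 = 4500 ft.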